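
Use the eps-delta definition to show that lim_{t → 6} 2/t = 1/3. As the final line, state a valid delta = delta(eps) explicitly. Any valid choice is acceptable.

delta = min(3, 9eps)

Fix eps > 0. We seek delta > 0 such that 0 < |t − 6| < delta implies |2/t − (1/3)| < eps.
|2/t − (1/3)| = 2·|6 − t|/(6·|t|) = 2|t − 6|/(6|t|).
Require delta ≤ 3 so that |t| > 6 − 3 = 3, hence 6|t| > 18.
Then |2/t − (1/3)| < 2|t − 6|/18, which is < eps when |t − 6| < 9eps.
Take delta = min(3, 9eps). Then 0 < |t − 6| < delta gives both |t − 6| < 3 and |t − 6| < 9eps, so |2/t − (1/3)| < eps.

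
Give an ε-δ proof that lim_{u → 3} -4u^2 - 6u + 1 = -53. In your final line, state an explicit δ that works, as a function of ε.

Fix ε > 0. We want δ > 0 such that 0 < |u − 3| < δ implies |(-4u^2 - 6u + 1) + 53| < ε.
(-4u^2 - 6u + 1) + 53 = -4u^2 - 6u + 54 = (u − 3)(-4u - 18).
So |(-4u^2 - 6u + 1) + 53| = |u − 3|·|-4u - 18|.
Require δ ≤ 1. Then |u − 3| < 1 gives |u| < 4, and by the triangle inequality |-4u - 18| ≤ 4·4 + 18 = 34.
Hence |(-4u^2 - 6u + 1) + 53| ≤ 34|u − 3| < ε provided |u − 3| < ε/34.
Take δ = min(1, ε/34). Then 0 < |u − 3| < δ gives both |u − 3| < 1 and |u − 3| < ε/34, so |(-4u^2 - 6u + 1) + 53| < ε.

δ = min(1, ε/34)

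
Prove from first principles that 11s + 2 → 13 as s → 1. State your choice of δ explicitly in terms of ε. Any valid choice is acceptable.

Suppose ε > 0. We need δ > 0 so that 0 < |s − 1| < δ implies |(11s + 2) − 13| < ε.
|(11s + 2) − 13| = |11s - 11| = 11|s − 1|.
So 11|s − 1| < ε exactly when |s − 1| < ε/11.
Take δ = ε/11. If 0 < |s − 1| < δ then |(11s + 2) − 13| = 11|s − 1| < 11·(ε/11) = ε.

δ = ε/11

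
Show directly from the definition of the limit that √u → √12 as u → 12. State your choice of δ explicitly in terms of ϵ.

δ = min(12, √12·ϵ)

Fix ϵ > 0. We want δ > 0 such that 0 < |u − 12| < δ implies |√u − √12| < ϵ.
Multiplying by the conjugate, |√u − √12| = |u − 12|/(√u + √12).
Restrict δ ≤ 12 so that |u − 12| < 12 forces u > 0, and then √u + √12 > √12.
Hence |√u − √12| < |u − 12|/√12, which is < ϵ once |u − 12| < √12·ϵ.
Take δ = min(12, √12·ϵ). If 0 < |u − 12| < δ then u > 0 and |√u − √12| < |u − 12|/√12 < ϵ.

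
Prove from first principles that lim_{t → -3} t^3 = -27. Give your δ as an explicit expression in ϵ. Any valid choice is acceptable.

δ = min(1, ϵ/37)

Let ϵ > 0. We seek δ > 0 with 0 < |t + 3| < δ ⇒ |t^3 + 27| < ϵ.
Factor: t^3 + 27 = (t + 3)(t^2 - 3t + 9), so |t^3 + 27| = |t + 3|·|t^2 - 3t + 9|.
Restrict δ ≤ 1. Then |t + 3| < 1 gives |t| < 4, so by the triangle inequality |t^2 - 3t + 9| ≤ 4^2 + 3·4 + 9 = 37.
Hence |t^3 + 27| ≤ 37|t + 3|, which is < ϵ once |t + 3| < ϵ/37.
Take δ = min(1, ϵ/37). If 0 < |t + 3| < δ then both bounds hold and |t^3 + 27| ≤ 37|t + 3| < 37·(ϵ/37) = ϵ.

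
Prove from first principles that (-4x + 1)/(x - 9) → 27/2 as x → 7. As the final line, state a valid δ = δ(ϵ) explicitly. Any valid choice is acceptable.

Let ϵ > 0. We want δ > 0 with 0 < |x − 7| < δ ⇒ |(-4x + 1)/(x - 9) − (27/2)| < ϵ.
Combining over a common denominator, (-4x + 1)/(x - 9) − (27/2) = [(-4x + 1)·(-2) − (-27)·(x - 9)] / [(-2)·(x - 9)] = 35(x − 7) / ((-2)(x - 9)).
So |(-4x + 1)/(x - 9) − (27/2)| = 35|x − 7| / (2·|x − 9|).
Require δ ≤ 1, so |x − 9| ≥ |-2| − |x − 7| > 2 − 1 = 1.
Hence |(-4x + 1)/(x - 9) − (27/2)| < 35|x − 7|/(2·1) = (35/2)|x − 7|, which is < ϵ once |x − 7| < (2/35)ϵ.
Take δ = min(1, (2/35)ϵ). Then 0 < |x − 7| < δ forces both bounds, so |(-4x + 1)/(x - 9) − (27/2)| < ϵ.

δ = min(1, (2/35)ϵ)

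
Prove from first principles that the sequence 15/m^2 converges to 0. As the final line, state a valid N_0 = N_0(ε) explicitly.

Let ε > 0 be given. For m ≥ 1, |15/m^2 − 0| = 15/m^2.
15/m^2 < ε ⇔ m^2 > 15/ε ⇔ m > (15/ε)^{1/2}.
Take N_0 = (15/ε)^{1/2}. Then m > N_0 implies 15/m^2 < ε.

N_0 = (15/ε)^{1/2}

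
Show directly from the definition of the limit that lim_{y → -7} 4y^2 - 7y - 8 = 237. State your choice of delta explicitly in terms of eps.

delta = min(1, eps/67)

Let eps > 0 be given. We want delta > 0 such that 0 < |y + 7| < delta implies |(4y^2 - 7y - 8) − 237| < eps.
(4y^2 - 7y - 8) − 237 = 4y^2 - 7y - 245 = (y + 7)(4y - 35).
So |(4y^2 - 7y - 8) − 237| = |y + 7|·|4y - 35|.
Assume first that |y + 7| < 1, so |y| < 8. Then |4y - 35| ≤ 4·8 + 35 = 67.
Hence |(4y^2 - 7y - 8) − 237| ≤ 67|y + 7| < eps provided |y + 7| < eps/67.
Take delta = min(1, eps/67). Then 0 < |y + 7| < delta gives both |y + 7| < 1 and |y + 7| < eps/67, so |(4y^2 - 7y - 8) − 237| < eps.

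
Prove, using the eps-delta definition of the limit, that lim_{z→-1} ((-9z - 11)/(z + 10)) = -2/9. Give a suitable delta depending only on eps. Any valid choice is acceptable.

Fix eps > 0. We want delta > 0 with 0 < |z + 1| < delta ⇒ |(-9z - 11)/(z + 10) + 2/9| < eps.
Combining over a common denominator, (-9z - 11)/(z + 10) + 2/9 = [(-9z - 11)·9 − (-2)·(z + 10)] / [9·(z + 10)] = -79(z + 1) / (9(z + 10)).
So |(-9z - 11)/(z + 10) + 2/9| = 79|z + 1| / (9·|z + 10|).
Require delta ≤ 9/2, so |z + 10| ≥ |9| − |z + 1| > 9 − 9/2 = 9/2.
Hence |(-9z - 11)/(z + 10) + 2/9| < 79|z + 1|/(9·(9/2)) = (158/81)|z + 1|, which is < eps once |z + 1| < (81/158)eps.
Take delta = min(9/2, (81/158)eps). Then 0 < |z + 1| < delta forces both bounds, so |(-9z - 11)/(z + 10) + 2/9| < eps.

delta = min(9/2, (81/158)eps)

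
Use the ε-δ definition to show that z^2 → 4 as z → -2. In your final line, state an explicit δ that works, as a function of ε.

δ = min(1, ε/5)

Suppose ε > 0. We seek δ > 0 with 0 < |z + 2| < δ ⇒ |z^2 − 4| < ε.
Factor: z^2 − 4 = (z + 2)(z - 2), so |z^2 − 4| = |z + 2|·|z - 2|.
Impose δ ≤ 1 so that |z| < 3; then |z - 2| ≤ 5.
Hence |z^2 − 4| ≤ 5|z + 2|, which is < ε once |z + 2| < ε/5.
Take δ = min(1, ε/5). If 0 < |z + 2| < δ then both bounds hold and |z^2 − 4| ≤ 5|z + 2| < 5·(ε/5) = ε.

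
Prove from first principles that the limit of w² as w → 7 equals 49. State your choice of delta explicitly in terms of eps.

delta = min(2, eps/16)

Suppose eps > 0. We seek delta > 0 with 0 < |w − 7| < delta ⇒ |w² − 49| < eps.
Factor: w² − 49 = (w − 7)(w + 7), so |w² − 49| = |w − 7|·|w + 7|.
Impose delta ≤ 2 so that |w| < 9; then |w + 7| ≤ 16.
Hence |w² − 49| ≤ 16|w − 7|, which is < eps once |w − 7| < eps/16.
Take delta = min(2, eps/16). If 0 < |w − 7| < delta then both bounds hold and |w² − 49| ≤ 16|w − 7| < 16·(eps/16) = eps.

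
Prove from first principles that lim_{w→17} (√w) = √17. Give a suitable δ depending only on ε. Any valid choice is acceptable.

Fix ε > 0. We want δ > 0 such that 0 < |w − 17| < δ implies |√w − √17| < ε.
Multiplying by the conjugate, |√w − √17| = |w − 17|/(√w + √17).
Restrict δ ≤ 17 so that |w − 17| < 17 forces w > 0, and then √w + √17 > √17.
Hence |√w − √17| < |w − 17|/√17, which is < ε once |w − 17| < √17·ε.
Take δ = min(17, √17·ε). If 0 < |w − 17| < δ then w > 0 and |√w − √17| < |w − 17|/√17 < ε.

δ = min(17, √17·ε)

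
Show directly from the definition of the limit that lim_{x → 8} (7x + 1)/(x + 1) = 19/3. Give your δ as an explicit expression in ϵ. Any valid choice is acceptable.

Suppose ϵ > 0. We want δ > 0 with 0 < |x − 8| < δ ⇒ |(7x + 1)/(x + 1) − (19/3)| < ϵ.
Combining over a common denominator, (7x + 1)/(x + 1) − (19/3) = [(7x + 1)·9 − 57·(x + 1)] / [9·(x + 1)] = 6(x − 8) / (9(x + 1)).
So |(7x + 1)/(x + 1) − (19/3)| = 6|x − 8| / (9·|x + 1|).
Require δ ≤ 9/2, so |x + 1| ≥ |9| − |x − 8| > 9 − 9/2 = 9/2.
Hence |(7x + 1)/(x + 1) − (19/3)| < 6|x − 8|/(9·(9/2)) = (4/27)|x − 8|, which is < ϵ once |x − 8| < (27/4)ϵ.
Take δ = min(9/2, (27/4)ϵ). Then 0 < |x − 8| < δ forces both bounds, so |(7x + 1)/(x + 1) − (19/3)| < ϵ.

δ = min(9/2, (27/4)ϵ)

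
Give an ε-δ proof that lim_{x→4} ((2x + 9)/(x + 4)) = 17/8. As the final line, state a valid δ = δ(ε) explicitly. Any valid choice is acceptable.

Fix ε > 0. We want δ > 0 with 0 < |x − 4| < δ ⇒ |(2x + 9)/(x + 4) − (17/8)| < ε.
Combining over a common denominator, (2x + 9)/(x + 4) − (17/8) = [(2x + 9)·8 − 17·(x + 4)] / [8·(x + 4)] = -1(x − 4) / (8(x + 4)).
So |(2x + 9)/(x + 4) − (17/8)| = |x − 4| / (8·|x + 4|).
Require δ ≤ 4, so |x + 4| ≥ |8| − |x − 4| > 8 − 4 = 4.
Hence |(2x + 9)/(x + 4) − (17/8)| < |x − 4|/(8·4) = (1/32)|x − 4|, which is < ε once |x − 4| < 32ε.
Take δ = min(4, 32ε). Then 0 < |x − 4| < δ forces both bounds, so |(2x + 9)/(x + 4) − (17/8)| < ε.

δ = min(4, 32ε)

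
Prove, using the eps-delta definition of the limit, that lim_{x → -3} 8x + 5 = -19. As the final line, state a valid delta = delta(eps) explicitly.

Fix eps > 0. We need delta > 0 so that 0 < |x + 3| < delta implies |(8x + 5) + 19| < eps.
Since (8x + 5) + 19 = 8(x + 3), we have |(8x + 5) + 19| = 8|x + 3|.
So 8|x + 3| < eps exactly when |x + 3| < eps/8.
Take delta = eps/8. If 0 < |x + 3| < delta then |(8x + 5) + 19| = 8|x + 3| < 8·(eps/8) = eps.

delta = eps/8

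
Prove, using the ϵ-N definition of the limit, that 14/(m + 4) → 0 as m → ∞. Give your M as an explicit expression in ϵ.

M = 14/ϵ

Suppose ϵ > 0. For m ≥ 1, |14/(m + 4) − 0| = 14/(m + 4) ≤ 14/m.
We need 14/m < ϵ, i.e. m > 14/ϵ.
Take M = 14/ϵ. If m > M then |14/(m + 4)| ≤ 14/m < ϵ.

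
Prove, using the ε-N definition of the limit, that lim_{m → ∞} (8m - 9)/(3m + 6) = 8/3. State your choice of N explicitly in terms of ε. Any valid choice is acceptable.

Suppose ε > 0. For m ≥ 1, |(8m - 9)/(3m + 6) − (8/3)| = |-75|/(3(3m + 6)) = 75/(3(3m + 6)).
Since 3m + 6 ≥ 3m for m ≥ 1, this is ≤ 75/(3·3m) = (25/3)/m.
So |(8m - 9)/(3m + 6) − (8/3)| < ε whenever m > (25/3)/ε.
Take N = (25/3)/ε. If m > N then |(8m - 9)/(3m + 6) − (8/3)| ≤ (25/3)/m < ε.

N = (25/3)/ε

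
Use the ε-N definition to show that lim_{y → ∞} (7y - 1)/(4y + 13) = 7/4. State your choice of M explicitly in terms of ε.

Suppose ε > 0. We seek M > 0 such that y > M implies |(7y - 1)/(4y + 13) − (7/4)| < ε.
(7y - 1)/(4y + 13) − (7/4) = (4(7y - 1) − 7(4y + 13)) / (4(4y + 13)) = -95/(4(4y + 13)).
For y > 0 we have 4y + 13 > 4y, so |(7y - 1)/(4y + 13) − (7/4)| = 95/(4(4y + 13)) < 95/(4·4y) = (95/16)/y.
Thus |(7y - 1)/(4y + 13) − (7/4)| < ε whenever y > (95/16)/ε.
Take M = (95/16)/ε. If y > M then |(7y - 1)/(4y + 13) − (7/4)| < (95/16)/y < ε.

M = (95/16)/ε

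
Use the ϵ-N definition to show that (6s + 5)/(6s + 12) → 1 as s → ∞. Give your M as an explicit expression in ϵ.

Let ϵ > 0 be given. We seek M > 0 such that s > M implies |(6s + 5)/(6s + 12) − 1| < ϵ.
(6s + 5)/(6s + 12) − 1 = (6(6s + 5) − 6(6s + 12)) / (6(6s + 12)) = -42/(6(6s + 12)).
For s > 0 we have 6s + 12 > 6s, so |(6s + 5)/(6s + 12) − 1| = 42/(6(6s + 12)) < 42/(6·6s) = (7/6)/s.
Thus |(6s + 5)/(6s + 12) − 1| < ϵ whenever s > (7/6)/ϵ.
Take M = (7/6)/ϵ. If s > M then |(6s + 5)/(6s + 12) − 1| < (7/6)/s < ϵ.

M = (7/6)/ϵ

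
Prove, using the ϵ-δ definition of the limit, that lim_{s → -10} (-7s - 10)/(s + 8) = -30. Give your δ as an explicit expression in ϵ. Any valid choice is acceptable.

Suppose ϵ > 0. We want δ > 0 with 0 < |s + 10| < δ ⇒ |(-7s - 10)/(s + 8) + 30| < ϵ.
Combining over a common denominator, (-7s - 10)/(s + 8) + 30 = [(-7s - 10)·(-2) − 60·(s + 8)] / [(-2)·(s + 8)] = -46(s + 10) / ((-2)(s + 8)).
So |(-7s - 10)/(s + 8) + 30| = 46|s + 10| / (2·|s + 8|).
Restrict δ ≤ 1. Then |s + 10| < 1 gives |s + 8| = |(s + 10) + (-2)| ≥ 2 − 1 = 1.
Hence |(-7s - 10)/(s + 8) + 30| < 46|s + 10|/(2·1) = 23|s + 10|, which is < ϵ once |s + 10| < (1/23)ϵ.
Take δ = min(1, (1/23)ϵ). Then 0 < |s + 10| < δ forces both bounds, so |(-7s - 10)/(s + 8) + 30| < ϵ.

δ = min(1, (1/23)ϵ)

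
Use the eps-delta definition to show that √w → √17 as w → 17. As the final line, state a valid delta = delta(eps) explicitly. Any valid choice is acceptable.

delta = min(17, √17·eps)

Let eps > 0 be given. We want delta > 0 such that 0 < |w − 17| < delta implies |√w − √17| < eps.
Multiplying by the conjugate, |√w − √17| = |w − 17|/(√w + √17).
Restrict delta ≤ 17 so that |w − 17| < 17 forces w > 0, and then √w + √17 > √17.
Hence |√w − √17| < |w − 17|/√17, which is < eps once |w − 17| < √17·eps.
Take delta = min(17, √17·eps). If 0 < |w − 17| < delta then w > 0 and |√w − √17| < |w − 17|/√17 < eps.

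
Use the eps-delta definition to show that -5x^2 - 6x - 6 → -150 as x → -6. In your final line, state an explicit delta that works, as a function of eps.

delta = min(1, eps/59)

Let eps > 0. We want delta > 0 such that 0 < |x + 6| < delta implies |(-5x^2 - 6x - 6) + 150| < eps.
(-5x^2 - 6x - 6) + 150 = -5x^2 - 6x + 144 = (x + 6)(-5x + 24).
So |(-5x^2 - 6x - 6) + 150| = |x + 6|·|-5x + 24|.
Assume first that |x + 6| < 1, so |x| < 7. Then |-5x + 24| ≤ 5·7 + 24 = 59.
Hence |(-5x^2 - 6x - 6) + 150| ≤ 59|x + 6| < eps provided |x + 6| < eps/59.
Choosing delta = min(1, eps/59) ensures both conditions, hence |(-5x^2 - 6x - 6) + 150| < eps.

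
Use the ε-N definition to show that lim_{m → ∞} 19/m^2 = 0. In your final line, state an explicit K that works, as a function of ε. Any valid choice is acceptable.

K = (19/ε)^{1/2}

Suppose ε > 0. For m ≥ 1, |19/m^2 − 0| = 19/m^2.
19/m^2 < ε ⇔ m^2 > 19/ε ⇔ m > (19/ε)^{1/2}.
Take K = (19/ε)^{1/2}. Then m > K implies 19/m^2 < ε.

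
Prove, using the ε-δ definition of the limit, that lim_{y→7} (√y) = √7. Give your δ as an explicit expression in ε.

δ = min(7, √7·ε)

Suppose ε > 0. We want δ > 0 such that 0 < |y − 7| < δ implies |√y − √7| < ε.
Rationalise: √y − √7 = (y − 7)/(√y + √7), so |√y − √7| = |y − 7|/(√y + √7).
Restrict δ ≤ 7 so that |y − 7| < 7 forces y > 0, and then √y + √7 > √7.
Hence |√y − √7| < |y − 7|/√7, which is < ε once |y − 7| < √7·ε.
Take δ = min(7, √7·ε). If 0 < |y − 7| < δ then y > 0 and |√y − √7| < |y − 7|/√7 < ε.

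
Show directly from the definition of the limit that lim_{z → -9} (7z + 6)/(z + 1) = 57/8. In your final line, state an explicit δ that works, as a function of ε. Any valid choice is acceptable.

Let ε > 0 be given. We want δ > 0 with 0 < |z + 9| < δ ⇒ |(7z + 6)/(z + 1) − (57/8)| < ε.
Combining over a common denominator, (7z + 6)/(z + 1) − (57/8) = [(7z + 6)·(-8) − (-57)·(z + 1)] / [(-8)·(z + 1)] = 1(z + 9) / ((-8)(z + 1)).
So |(7z + 6)/(z + 1) − (57/8)| = |z + 9| / (8·|z + 1|).
Require δ ≤ 4, so |z + 1| ≥ |-8| − |z + 9| > 8 − 4 = 4.
Hence |(7z + 6)/(z + 1) − (57/8)| < |z + 9|/(8·4) = (1/32)|z + 9|, which is < ε once |z + 9| < 32ε.
Take δ = min(4, 32ε). Then 0 < |z + 9| < δ forces both bounds, so |(7z + 6)/(z + 1) − (57/8)| < ε.

δ = min(4, 32ε)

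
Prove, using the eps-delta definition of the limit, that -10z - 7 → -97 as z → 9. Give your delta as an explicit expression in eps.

Let eps > 0 be given. We need delta > 0 so that 0 < |z − 9| < delta implies |(-10z - 7) + 97| < eps.
|(-10z - 7) + 97| = |-10z + 90| = 10|z − 9|.
Thus it suffices that |z − 9| < eps/10.
Take delta = eps/10. If 0 < |z − 9| < delta then |(-10z - 7) + 97| = 10|z − 9| < 10·(eps/10) = eps.

delta = eps/10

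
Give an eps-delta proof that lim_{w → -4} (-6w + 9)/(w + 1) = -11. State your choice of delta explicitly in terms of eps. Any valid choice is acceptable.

Fix eps > 0. We want delta > 0 with 0 < |w + 4| < delta ⇒ |(-6w + 9)/(w + 1) + 11| < eps.
Combining over a common denominator, (-6w + 9)/(w + 1) + 11 = [(-6w + 9)·(-3) − 33·(w + 1)] / [(-3)·(w + 1)] = -15(w + 4) / ((-3)(w + 1)).
So |(-6w + 9)/(w + 1) + 11| = 15|w + 4| / (3·|w + 1|).
Require delta ≤ 3/2, so |w + 1| ≥ |-3| − |w + 4| > 3 − 3/2 = 3/2.
Hence |(-6w + 9)/(w + 1) + 11| < 15|w + 4|/(3·(3/2)) = (10/3)|w + 4|, which is < eps once |w + 4| < (3/10)eps.
Take delta = min(3/2, (3/10)eps). Then 0 < |w + 4| < delta forces both bounds, so |(-6w + 9)/(w + 1) + 11| < eps.

delta = min(3/2, (3/10)eps)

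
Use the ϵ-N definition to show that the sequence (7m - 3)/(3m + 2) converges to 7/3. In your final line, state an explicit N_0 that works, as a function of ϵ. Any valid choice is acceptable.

Let ϵ > 0. For m ≥ 1, |(7m - 3)/(3m + 2) − (7/3)| = |-23|/(3(3m + 2)) = 23/(3(3m + 2)).
Since 3m + 2 ≥ 3m for m ≥ 1, this is ≤ 23/(3·3m) = (23/9)/m.
So |(7m - 3)/(3m + 2) − (7/3)| < ϵ whenever m > (23/9)/ϵ.
Take N_0 = (23/9)/ϵ. If m > N_0 then |(7m - 3)/(3m + 2) − (7/3)| ≤ (23/9)/m < ϵ.

N_0 = (23/9)/ϵ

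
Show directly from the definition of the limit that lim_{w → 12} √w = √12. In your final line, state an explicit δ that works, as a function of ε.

δ = min(12, √12·ε)

Suppose ε > 0. We want δ > 0 such that 0 < |w − 12| < δ implies |√w − √12| < ε.
Rationalise: √w − √12 = (w − 12)/(√w + √12), so |√w − √12| = |w − 12|/(√w + √12).
Restrict δ ≤ 12 so that |w − 12| < 12 forces w > 0, and then √w + √12 > √12.
Hence |√w − √12| < |w − 12|/√12, which is < ε once |w − 12| < √12·ε.
Take δ = min(12, √12·ε). If 0 < |w − 12| < δ then w > 0 and |√w − √12| < |w − 12|/√12 < ε.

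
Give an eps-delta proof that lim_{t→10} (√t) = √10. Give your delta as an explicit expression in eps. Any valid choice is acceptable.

delta = min(10, √10·eps)

Let eps > 0. We want delta > 0 such that 0 < |t − 10| < delta implies |√t − √10| < eps.
Rationalise: √t − √10 = (t − 10)/(√t + √10), so |√t − √10| = |t − 10|/(√t + √10).
Restrict delta ≤ 10 so that |t − 10| < 10 forces t > 0, and then √t + √10 > √10.
Hence |√t − √10| < |t − 10|/√10, which is < eps once |t − 10| < √10·eps.
Take delta = min(10, √10·eps). If 0 < |t − 10| < delta then t > 0 and |√t − √10| < |t − 10|/√10 < eps.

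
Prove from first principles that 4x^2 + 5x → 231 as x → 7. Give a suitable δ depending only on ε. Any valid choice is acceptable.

δ = min(1, ε/65)

Let ε > 0. We want δ > 0 such that 0 < |x − 7| < δ implies |(4x^2 + 5x) − 231| < ε.
(4x^2 + 5x) − 231 = 4x^2 + 5x - 231 = (x − 7)(4x + 33).
So |(4x^2 + 5x) − 231| = |x − 7|·|4x + 33|.
Assume first that |x − 7| < 1, so |x| < 8. Then |4x + 33| ≤ 4·8 + 33 = 65.
Hence |(4x^2 + 5x) − 231| ≤ 65|x − 7| < ε provided |x − 7| < ε/65.
Choosing δ = min(1, ε/65) ensures both conditions, hence |(4x^2 + 5x) − 231| < ε.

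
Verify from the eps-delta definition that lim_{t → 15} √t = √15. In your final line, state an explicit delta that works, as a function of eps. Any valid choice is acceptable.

Fix eps > 0. We want delta > 0 such that 0 < |t − 15| < delta implies |√t − √15| < eps.
Rationalise: √t − √15 = (t − 15)/(√t + √15), so |√t − √15| = |t − 15|/(√t + √15).
Restrict delta ≤ 15 so that |t − 15| < 15 forces t > 0, and then √t + √15 > √15.
Hence |√t − √15| < |t − 15|/√15, which is < eps once |t − 15| < √15·eps.
Take delta = min(15, √15·eps). If 0 < |t − 15| < delta then t > 0 and |√t − √15| < |t − 15|/√15 < eps.

delta = min(15, √15·eps)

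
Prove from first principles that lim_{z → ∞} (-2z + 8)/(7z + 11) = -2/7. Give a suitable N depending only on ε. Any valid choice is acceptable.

Let ε > 0. We seek N > 0 such that z > N implies |(-2z + 8)/(7z + 11) + 2/7| < ε.
(-2z + 8)/(7z + 11) + 2/7 = (7(-2z + 8) − (-2)(7z + 11)) / (7(7z + 11)) = 78/(7(7z + 11)).
For z > 0 we have 7z + 11 > 7z, so |(-2z + 8)/(7z + 11) + 2/7| = 78/(7(7z + 11)) < 78/(7·7z) = (78/49)/z.
Thus |(-2z + 8)/(7z + 11) + 2/7| < ε whenever z > (78/49)/ε.
Take N = (78/49)/ε. If z > N then |(-2z + 8)/(7z + 11) + 2/7| < (78/49)/z < ε.

N = (78/49)/ε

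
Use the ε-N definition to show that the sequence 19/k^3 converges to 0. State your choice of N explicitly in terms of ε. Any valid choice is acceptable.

N = (19/ε)^{1/3}

Fix ε > 0. For k ≥ 1, |19/k^3 − 0| = 19/k^3.
19/k^3 < ε ⇔ k^3 > 19/ε ⇔ k > (19/ε)^{1/3}.
Take N = (19/ε)^{1/3}. Then k > N implies 19/k^3 < ε.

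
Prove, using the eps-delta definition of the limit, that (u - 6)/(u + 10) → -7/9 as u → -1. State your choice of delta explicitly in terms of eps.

Suppose eps > 0. We want delta > 0 with 0 < |u + 1| < delta ⇒ |(u - 6)/(u + 10) + 7/9| < eps.
Combining over a common denominator, (u - 6)/(u + 10) + 7/9 = [(u - 6)·9 − (-7)·(u + 10)] / [9·(u + 10)] = 16(u + 1) / (9(u + 10)).
So |(u - 6)/(u + 10) + 7/9| = 16|u + 1| / (9·|u + 10|).
Require delta ≤ 9/2, so |u + 10| ≥ |9| − |u + 1| > 9 − 9/2 = 9/2.
Hence |(u - 6)/(u + 10) + 7/9| < 16|u + 1|/(9·(9/2)) = (32/81)|u + 1|, which is < eps once |u + 1| < (81/32)eps.
Take delta = min(9/2, (81/32)eps). Then 0 < |u + 1| < delta forces both bounds, so |(u - 6)/(u + 10) + 7/9| < eps.

delta = min(9/2, (81/32)eps)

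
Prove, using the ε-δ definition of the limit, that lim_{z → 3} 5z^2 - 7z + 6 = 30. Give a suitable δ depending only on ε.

δ = min(2, ε/33)

Fix ε > 0. We want δ > 0 such that 0 < |z − 3| < δ implies |(5z^2 - 7z + 6) − 30| < ε.
(5z^2 - 7z + 6) − 30 = 5z^2 - 7z - 24 = (z − 3)(5z + 8).
So |(5z^2 - 7z + 6) − 30| = |z − 3|·|5z + 8|.
Assume first that |z − 3| < 2, so |z| < 5. Then |5z + 8| ≤ 5·5 + 8 = 33.
Hence |(5z^2 - 7z + 6) − 30| ≤ 33|z − 3| < ε provided |z − 3| < ε/33.
Take δ = min(2, ε/33). Then 0 < |z − 3| < δ gives both |z − 3| < 2 and |z − 3| < ε/33, so |(5z^2 - 7z + 6) − 30| < ε.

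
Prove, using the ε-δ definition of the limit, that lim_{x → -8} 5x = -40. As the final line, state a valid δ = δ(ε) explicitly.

Let ε > 0 be given. We need δ > 0 so that 0 < |x + 8| < δ implies |(5x) + 40| < ε.
Since (5x) + 40 = 5(x + 8), we have |(5x) + 40| = 5|x + 8|.
Thus it suffices that |x + 8| < ε/5.
Choosing δ = ε/5 gives |(5x) + 40| = 5|x + 8| < ε whenever |x + 8| < δ.

δ = ε/5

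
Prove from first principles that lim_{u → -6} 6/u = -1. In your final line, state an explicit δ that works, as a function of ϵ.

δ = min(3, 3ϵ)

Suppose ϵ > 0. We seek δ > 0 such that 0 < |u + 6| < δ implies |6/u + 1| < ϵ.
|6/u + 1| = 6·|-6 − u|/(6·|u|) = 6|u + 6|/(6|u|).
Require δ ≤ 3 so that |u| > 6 − 3 = 3, hence 6|u| > 18.
Then |6/u + 1| < 6|u + 6|/18, which is < ϵ when |u + 6| < 3ϵ.
Take δ = min(3, 3ϵ). Then 0 < |u + 6| < δ gives both |u + 6| < 3 and |u + 6| < 3ϵ, so |6/u + 1| < ϵ.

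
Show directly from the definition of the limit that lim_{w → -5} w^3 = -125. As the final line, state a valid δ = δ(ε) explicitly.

Fix ε > 0. We seek δ > 0 with 0 < |w + 5| < δ ⇒ |w^3 + 125| < ε.
Factor: w^3 + 125 = (w + 5)(w^2 - 5w + 25), so |w^3 + 125| = |w + 5|·|w^2 - 5w + 25|.
Impose δ ≤ 1 so that |w| < 6; then |w^2 - 5w + 25| ≤ 91.
Hence |w^3 + 125| ≤ 91|w + 5|, which is < ε once |w + 5| < ε/91.
Take δ = min(1, ε/91). If 0 < |w + 5| < δ then both bounds hold and |w^3 + 125| ≤ 91|w + 5| < 91·(ε/91) = ε.

δ = min(1, ε/91)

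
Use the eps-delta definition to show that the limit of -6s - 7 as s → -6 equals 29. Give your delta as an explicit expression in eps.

Let eps > 0. We need delta > 0 so that 0 < |s + 6| < delta implies |(-6s - 7) − 29| < eps.
|(-6s - 7) − 29| = |-6s - 36| = 6|s + 6|.
So 6|s + 6| < eps exactly when |s + 6| < eps/6.
Choosing delta = eps/6 gives |(-6s - 7) − 29| = 6|s + 6| < eps whenever |s + 6| < delta.

delta = eps/6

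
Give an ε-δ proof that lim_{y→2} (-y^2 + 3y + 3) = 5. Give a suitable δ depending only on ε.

δ = min(2, ε/5)

Let ε > 0 be given. We want δ > 0 such that 0 < |y − 2| < δ implies |(-y^2 + 3y + 3) − 5| < ε.
(-y^2 + 3y + 3) − 5 = -y^2 + 3y - 2 = (y − 2)(-y + 1).
So |(-y^2 + 3y + 3) − 5| = |y − 2|·|-y + 1|.
Assume first that |y − 2| < 2, so |y| < 4. Then |-y + 1| ≤ 4 + 1 = 5.
Hence |(-y^2 + 3y + 3) − 5| ≤ 5|y − 2| < ε provided |y − 2| < ε/5.
Take δ = min(2, ε/5). Then 0 < |y − 2| < δ gives both |y − 2| < 2 and |y − 2| < ε/5, so |(-y^2 + 3y + 3) − 5| < ε.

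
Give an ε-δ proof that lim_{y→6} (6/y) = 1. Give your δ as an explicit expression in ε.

Let ε > 0. We seek δ > 0 such that 0 < |y − 6| < δ implies |6/y − 1| < ε.
|6/y − 1| = 6·|6 − y|/(6·|y|) = 6|y − 6|/(6|y|).
Restrict δ ≤ 3. Then |y − 6| < 3 gives |y| > 3, so 6|y| > 18.
Then |6/y − 1| < 6|y − 6|/18, which is < ε when |y − 6| < 3ε.
Take δ = min(3, 3ε). Then 0 < |y − 6| < δ gives both |y − 6| < 3 and |y − 6| < 3ε, so |6/y − 1| < ε.

δ = min(3, 3ε)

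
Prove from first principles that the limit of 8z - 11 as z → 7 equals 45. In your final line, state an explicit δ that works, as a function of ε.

Let ε > 0. We need δ > 0 so that 0 < |z − 7| < δ implies |(8z - 11) − 45| < ε.
Since (8z - 11) − 45 = 8(z − 7), we have |(8z - 11) − 45| = 8|z − 7|.
Thus it suffices that |z − 7| < ε/8.
Take δ = ε/8. If 0 < |z − 7| < δ then |(8z - 11) − 45| = 8|z − 7| < 8·(ε/8) = ε.

δ = ε/8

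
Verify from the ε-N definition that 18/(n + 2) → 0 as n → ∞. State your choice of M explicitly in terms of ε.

Let ε > 0. For n ≥ 1, |18/(n + 2) − 0| = 18/(n + 2) ≤ 18/n.
We need 18/n < ε, i.e. n > 18/ε.
Take M = 18/ε. If n > M then |18/(n + 2)| ≤ 18/n < ε.

M = 18/ε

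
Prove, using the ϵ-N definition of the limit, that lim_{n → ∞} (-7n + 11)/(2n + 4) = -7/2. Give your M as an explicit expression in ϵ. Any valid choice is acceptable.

M = (25/2)/ϵ

Let ϵ > 0 be given. For n ≥ 1, |(-7n + 11)/(2n + 4) + 7/2| = |50|/(2(2n + 4)) = 50/(2(2n + 4)).
Since 2n + 4 ≥ 2n for n ≥ 1, this is ≤ 50/(2·2n) = (25/2)/n.
So |(-7n + 11)/(2n + 4) + 7/2| < ϵ whenever n > (25/2)/ϵ.
Take M = (25/2)/ϵ. If n > M then |(-7n + 11)/(2n + 4) + 7/2| ≤ (25/2)/n < ϵ.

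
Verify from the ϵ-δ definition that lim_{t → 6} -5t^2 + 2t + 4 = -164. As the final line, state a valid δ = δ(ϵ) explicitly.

δ = min(2, ϵ/68)

Suppose ϵ > 0. We want δ > 0 such that 0 < |t − 6| < δ implies |(-5t^2 + 2t + 4) + 164| < ϵ.
(-5t^2 + 2t + 4) + 164 = -5t^2 + 2t + 168 = (t − 6)(-5t - 28).
So |(-5t^2 + 2t + 4) + 164| = |t − 6|·|-5t - 28|.
Assume first that |t − 6| < 2, so |t| < 8. Then |-5t - 28| ≤ 5·8 + 28 = 68.
Hence |(-5t^2 + 2t + 4) + 164| ≤ 68|t − 6| < ϵ provided |t − 6| < ϵ/68.
Choosing δ = min(2, ϵ/68) ensures both conditions, hence |(-5t^2 + 2t + 4) + 164| < ϵ.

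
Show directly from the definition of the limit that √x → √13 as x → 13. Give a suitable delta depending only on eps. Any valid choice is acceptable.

Fix eps > 0. We want delta > 0 such that 0 < |x − 13| < delta implies |√x − √13| < eps.
Rationalise: √x − √13 = (x − 13)/(√x + √13), so |√x − √13| = |x − 13|/(√x + √13).
Restrict delta ≤ 13 so that |x − 13| < 13 forces x > 0, and then √x + √13 > √13.
Hence |√x − √13| < |x − 13|/√13, which is < eps once |x − 13| < √13·eps.
Take delta = min(13, √13·eps). If 0 < |x − 13| < delta then x > 0 and |√x − √13| < |x − 13|/√13 < eps.

delta = min(13, √13·eps)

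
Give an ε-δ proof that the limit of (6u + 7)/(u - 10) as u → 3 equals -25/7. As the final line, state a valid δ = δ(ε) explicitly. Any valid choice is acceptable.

δ = min(7/2, (49/134)ε)

Suppose ε > 0. We want δ > 0 with 0 < |u − 3| < δ ⇒ |(6u + 7)/(u - 10) + 25/7| < ε.
Combining over a common denominator, (6u + 7)/(u - 10) + 25/7 = [(6u + 7)·(-7) − 25·(u - 10)] / [(-7)·(u - 10)] = -67(u − 3) / ((-7)(u - 10)).
So |(6u + 7)/(u - 10) + 25/7| = 67|u − 3| / (7·|u − 10|).
Restrict δ ≤ 7/2. Then |u − 3| < 7/2 gives |u − 10| = |(u − 3) + (-7)| ≥ 7 − 7/2 = 7/2.
Hence |(6u + 7)/(u - 10) + 25/7| < 67|u − 3|/(7·(7/2)) = (134/49)|u − 3|, which is < ε once |u − 3| < (49/134)ε.
Take δ = min(7/2, (49/134)ε). Then 0 < |u − 3| < δ forces both bounds, so |(6u + 7)/(u - 10) + 25/7| < ε.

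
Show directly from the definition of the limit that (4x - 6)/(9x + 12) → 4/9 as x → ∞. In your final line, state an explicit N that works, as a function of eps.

N = (34/27)/eps

Let eps > 0. We seek N > 0 such that x > N implies |(4x - 6)/(9x + 12) − (4/9)| < eps.
(4x - 6)/(9x + 12) − (4/9) = (9(4x - 6) − 4(9x + 12)) / (9(9x + 12)) = -102/(9(9x + 12)).
For x > 0 we have 9x + 12 > 9x, so |(4x - 6)/(9x + 12) − (4/9)| = 102/(9(9x + 12)) < 102/(9·9x) = (34/27)/x.
Thus |(4x - 6)/(9x + 12) − (4/9)| < eps whenever x > (34/27)/eps.
Take N = (34/27)/eps. If x > N then |(4x - 6)/(9x + 12) − (4/9)| < (34/27)/x < eps.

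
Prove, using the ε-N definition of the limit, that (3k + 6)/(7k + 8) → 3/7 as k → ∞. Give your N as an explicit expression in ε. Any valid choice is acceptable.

N = (18/49)/ε

Fix ε > 0. For k ≥ 1, |(3k + 6)/(7k + 8) − (3/7)| = |18|/(7(7k + 8)) = 18/(7(7k + 8)).
Since 7k + 8 ≥ 7k for k ≥ 1, this is ≤ 18/(7·7k) = (18/49)/k.
So |(3k + 6)/(7k + 8) − (3/7)| < ε whenever k > (18/49)/ε.
Take N = (18/49)/ε. If k > N then |(3k + 6)/(7k + 8) − (3/7)| ≤ (18/49)/k < ε.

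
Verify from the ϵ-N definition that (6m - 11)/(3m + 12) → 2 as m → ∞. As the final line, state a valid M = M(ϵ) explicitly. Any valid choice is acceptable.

Suppose ϵ > 0. For m ≥ 1, |(6m - 11)/(3m + 12) − 2| = |-105|/(3(3m + 12)) = 105/(3(3m + 12)).
Since 3m + 12 ≥ 3m for m ≥ 1, this is ≤ 105/(3·3m) = (35/3)/m.
So |(6m - 11)/(3m + 12) − 2| < ϵ whenever m > (35/3)/ϵ.
Take M = (35/3)/ϵ. If m > M then |(6m - 11)/(3m + 12) − 2| ≤ (35/3)/m < ϵ.

M = (35/3)/ϵ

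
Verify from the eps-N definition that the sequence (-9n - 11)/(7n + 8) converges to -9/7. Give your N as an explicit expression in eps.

Let eps > 0 be given. For n ≥ 1, |(-9n - 11)/(7n + 8) + 9/7| = |-5|/(7(7n + 8)) = 5/(7(7n + 8)).
Since 7n + 8 ≥ 7n for n ≥ 1, this is ≤ 5/(7·7n) = (5/49)/n.
So |(-9n - 11)/(7n + 8) + 9/7| < eps whenever n > (5/49)/eps.
Take N = (5/49)/eps. If n > N then |(-9n - 11)/(7n + 8) + 9/7| ≤ (5/49)/n < eps.

N = (5/49)/eps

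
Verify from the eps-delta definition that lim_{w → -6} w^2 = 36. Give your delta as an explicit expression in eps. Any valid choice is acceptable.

Suppose eps > 0. We seek delta > 0 with 0 < |w + 6| < delta ⇒ |w^2 − 36| < eps.
Factor: w^2 − 36 = (w + 6)(w - 6), so |w^2 − 36| = |w + 6|·|w - 6|.
Restrict delta ≤ 1. Then |w + 6| < 1 gives |w| < 7, so by the triangle inequality |w - 6| ≤ 7 + 6 = 13.
Hence |w^2 − 36| ≤ 13|w + 6|, which is < eps once |w + 6| < eps/13.
Take delta = min(1, eps/13). If 0 < |w + 6| < delta then both bounds hold and |w^2 − 36| ≤ 13|w + 6| < 13·(eps/13) = eps.

delta = min(1, eps/13)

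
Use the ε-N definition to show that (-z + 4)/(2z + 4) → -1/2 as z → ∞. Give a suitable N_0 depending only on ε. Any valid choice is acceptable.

Fix ε > 0. We seek N_0 > 0 such that z > N_0 implies |(-z + 4)/(2z + 4) + 1/2| < ε.
(-z + 4)/(2z + 4) + 1/2 = (2(-z + 4) − (-1)(2z + 4)) / (2(2z + 4)) = 12/(2(2z + 4)).
For z > 0 we have 2z + 4 > 2z, so |(-z + 4)/(2z + 4) + 1/2| = 12/(2(2z + 4)) < 12/(2·2z) = 3/z.
Thus |(-z + 4)/(2z + 4) + 1/2| < ε whenever z > 3/ε.
Take N_0 = 3/ε. If z > N_0 then |(-z + 4)/(2z + 4) + 1/2| < 3/z < ε.

N_0 = 3/ε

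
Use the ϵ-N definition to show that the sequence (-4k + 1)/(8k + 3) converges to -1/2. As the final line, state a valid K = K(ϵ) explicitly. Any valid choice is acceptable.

K = (5/16)/ϵ

Fix ϵ > 0. For k ≥ 1, |(-4k + 1)/(8k + 3) + 1/2| = |20|/(8(8k + 3)) = 20/(8(8k + 3)).
Since 8k + 3 ≥ 8k for k ≥ 1, this is ≤ 20/(8·8k) = (5/16)/k.
So |(-4k + 1)/(8k + 3) + 1/2| < ϵ whenever k > (5/16)/ϵ.
Take K = (5/16)/ϵ. If k > K then |(-4k + 1)/(8k + 3) + 1/2| ≤ (5/16)/k < ϵ.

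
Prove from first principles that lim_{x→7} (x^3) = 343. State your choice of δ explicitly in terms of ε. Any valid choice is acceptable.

δ = min(1, ε/169)

Let ε > 0 be given. We seek δ > 0 with 0 < |x − 7| < δ ⇒ |x^3 − 343| < ε.
Factor: x^3 − 343 = (x − 7)(x^2 + 7x + 49), so |x^3 − 343| = |x − 7|·|x^2 + 7x + 49|.
Restrict δ ≤ 1. Then |x − 7| < 1 gives |x| < 8, so by the triangle inequality |x^2 + 7x + 49| ≤ 8^2 + 7·8 + 49 = 169.
Hence |x^3 − 343| ≤ 169|x − 7|, which is < ε once |x − 7| < ε/169.
Take δ = min(1, ε/169). If 0 < |x − 7| < δ then both bounds hold and |x^3 − 343| ≤ 169|x − 7| < 169·(ε/169) = ε.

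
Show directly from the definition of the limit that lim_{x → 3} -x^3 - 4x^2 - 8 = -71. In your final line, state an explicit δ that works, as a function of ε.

δ = min(1, ε/65)

Fix ε > 0. We want δ > 0 such that 0 < |x − 3| < δ implies |(-x^3 - 4x^2 - 8) + 71| < ε.
(-x^3 - 4x^2 - 8) + 71 = -x^3 - 4x^2 + 63 = (x − 3)(-x^2 - 7x - 21).
So |(-x^3 - 4x^2 - 8) + 71| = |x − 3|·|-x^2 - 7x - 21|.
Require δ ≤ 1. Then |x − 3| < 1 gives |x| < 4, and by the triangle inequality |-x^2 - 7x - 21| ≤ 4^2 + 7·4 + 21 = 65.
Hence |(-x^3 - 4x^2 - 8) + 71| ≤ 65|x − 3| < ε provided |x − 3| < ε/65.
Choosing δ = min(1, ε/65) ensures both conditions, hence |(-x^3 - 4x^2 - 8) + 71| < ε.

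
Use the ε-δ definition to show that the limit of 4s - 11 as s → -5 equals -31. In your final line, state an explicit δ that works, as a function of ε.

Fix ε > 0. We need δ > 0 so that 0 < |s + 5| < δ implies |(4s - 11) + 31| < ε.
|(4s - 11) + 31| = |4s + 20| = 4|s + 5|.
Thus it suffices that |s + 5| < ε/4.
Take δ = ε/4. If 0 < |s + 5| < δ then |(4s - 11) + 31| = 4|s + 5| < 4·(ε/4) = ε.

δ = ε/4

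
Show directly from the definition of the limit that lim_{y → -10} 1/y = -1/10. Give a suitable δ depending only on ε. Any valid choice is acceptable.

δ = min(5, 50ε)

Let ε > 0 be given. We seek δ > 0 such that 0 < |y + 10| < δ implies |1/y + 1/10| < ε.
|1/y + 1/10| = |-10 − y|/(10·|y|) = |y + 10|/(10|y|).
Restrict δ ≤ 5. Then |y + 10| < 5 gives |y| > 5, so 10|y| > 50.
Then |1/y + 1/10| < |y + 10|/50, which is < ε when |y + 10| < 50ε.
Take δ = min(5, 50ε). Then 0 < |y + 10| < δ gives both |y + 10| < 5 and |y + 10| < 50ε, so |1/y + 1/10| < ε.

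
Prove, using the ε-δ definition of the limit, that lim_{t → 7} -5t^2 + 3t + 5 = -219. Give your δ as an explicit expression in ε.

δ = min(2, ε/77)

Fix ε > 0. We want δ > 0 such that 0 < |t − 7| < δ implies |(-5t^2 + 3t + 5) + 219| < ε.
(-5t^2 + 3t + 5) + 219 = -5t^2 + 3t + 224 = (t − 7)(-5t - 32).
So |(-5t^2 + 3t + 5) + 219| = |t − 7|·|-5t - 32|.
Require δ ≤ 2. Then |t − 7| < 2 gives |t| < 9, and by the triangle inequality |-5t - 32| ≤ 5·9 + 32 = 77.
Hence |(-5t^2 + 3t + 5) + 219| ≤ 77|t − 7| < ε provided |t − 7| < ε/77.
Choosing δ = min(2, ε/77) ensures both conditions, hence |(-5t^2 + 3t + 5) + 219| < ε.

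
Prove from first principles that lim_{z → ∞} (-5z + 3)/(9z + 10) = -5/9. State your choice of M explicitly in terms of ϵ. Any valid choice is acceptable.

Let ϵ > 0. We seek M > 0 such that z > M implies |(-5z + 3)/(9z + 10) + 5/9| < ϵ.
(-5z + 3)/(9z + 10) + 5/9 = (9(-5z + 3) − (-5)(9z + 10)) / (9(9z + 10)) = 77/(9(9z + 10)).
For z > 0 we have 9z + 10 > 9z, so |(-5z + 3)/(9z + 10) + 5/9| = 77/(9(9z + 10)) < 77/(9·9z) = (77/81)/z.
Thus |(-5z + 3)/(9z + 10) + 5/9| < ϵ whenever z > (77/81)/ϵ.
Take M = (77/81)/ϵ. If z > M then |(-5z + 3)/(9z + 10) + 5/9| < (77/81)/z < ϵ.

M = (77/81)/ϵ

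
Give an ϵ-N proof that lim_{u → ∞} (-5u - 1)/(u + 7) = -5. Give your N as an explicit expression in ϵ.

Let ϵ > 0. We seek N > 0 such that u > N implies |(-5u - 1)/(u + 7) + 5| < ϵ.
(-5u - 1)/(u + 7) + 5 = ((-5u - 1) − (-5)(u + 7)) / ((u + 7)) = 34/((u + 7)).
For u > 0 we have u + 7 > u, so |(-5u - 1)/(u + 7) + 5| = 34/((u + 7)) < 34/(u) = 34/u.
Thus |(-5u - 1)/(u + 7) + 5| < ϵ whenever u > 34/ϵ.
Take N = 34/ϵ. If u > N then |(-5u - 1)/(u + 7) + 5| < 34/u < ϵ.

N = 34/ϵ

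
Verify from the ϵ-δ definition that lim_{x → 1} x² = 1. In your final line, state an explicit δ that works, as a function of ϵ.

Fix ϵ > 0. We seek δ > 0 with 0 < |x − 1| < δ ⇒ |x² − 1| < ϵ.
Factor: x² − 1 = (x − 1)(x + 1), so |x² − 1| = |x − 1|·|x + 1|.
Restrict δ ≤ 2. Then |x − 1| < 2 gives |x| < 3, so by the triangle inequality |x + 1| ≤ 3 + 1 = 4.
Hence |x² − 1| ≤ 4|x − 1|, which is < ϵ once |x − 1| < ϵ/4.
Take δ = min(2, ϵ/4). If 0 < |x − 1| < δ then both bounds hold and |x² − 1| ≤ 4|x − 1| < 4·(ϵ/4) = ϵ.

δ = min(2, ϵ/4)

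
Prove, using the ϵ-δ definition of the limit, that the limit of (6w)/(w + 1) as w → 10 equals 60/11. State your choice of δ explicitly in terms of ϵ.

Fix ϵ > 0. We want δ > 0 with 0 < |w − 10| < δ ⇒ |(6w)/(w + 1) − (60/11)| < ϵ.
Combining over a common denominator, (6w)/(w + 1) − (60/11) = [(6w)·11 − 60·(w + 1)] / [11·(w + 1)] = 6(w − 10) / (11(w + 1)).
So |(6w)/(w + 1) − (60/11)| = 6|w − 10| / (11·|w + 1|).
Restrict δ ≤ 11/2. Then |w − 10| < 11/2 gives |w + 1| = |(w − 10) + 11| ≥ 11 − 11/2 = 11/2.
Hence |(6w)/(w + 1) − (60/11)| < 6|w − 10|/(11·(11/2)) = (12/121)|w − 10|, which is < ϵ once |w − 10| < (121/12)ϵ.
Take δ = min(11/2, (121/12)ϵ). Then 0 < |w − 10| < δ forces both bounds, so |(6w)/(w + 1) − (60/11)| < ϵ.

δ = min(11/2, (121/12)ϵ)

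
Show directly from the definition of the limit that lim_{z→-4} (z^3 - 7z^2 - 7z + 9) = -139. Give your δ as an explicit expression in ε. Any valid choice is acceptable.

Suppose ε > 0. We want δ > 0 such that 0 < |z + 4| < δ implies |(z^3 - 7z^2 - 7z + 9) + 139| < ε.
(z^3 - 7z^2 - 7z + 9) + 139 = z^3 - 7z^2 - 7z + 148 = (z + 4)(z^2 - 11z + 37).
So |(z^3 - 7z^2 - 7z + 9) + 139| = |z + 4|·|z^2 - 11z + 37|.
Assume first that |z + 4| < 1, so |z| < 5. Then |z^2 - 11z + 37| ≤ 5^2 + 11·5 + 37 = 117.
Hence |(z^3 - 7z^2 - 7z + 9) + 139| ≤ 117|z + 4| < ε provided |z + 4| < ε/117.
Take δ = min(1, ε/117). Then 0 < |z + 4| < δ gives both |z + 4| < 1 and |z + 4| < ε/117, so |(z^3 - 7z^2 - 7z + 9) + 139| < ε.

δ = min(1, ε/117)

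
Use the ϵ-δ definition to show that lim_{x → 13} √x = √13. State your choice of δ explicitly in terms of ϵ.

Let ϵ > 0 be given. We want δ > 0 such that 0 < |x − 13| < δ implies |√x − √13| < ϵ.
Rationalise: √x − √13 = (x − 13)/(√x + √13), so |√x − √13| = |x − 13|/(√x + √13).
Restrict δ ≤ 13 so that |x − 13| < 13 forces x > 0, and then √x + √13 > √13.
Hence |√x − √13| < |x − 13|/√13, which is < ϵ once |x − 13| < √13·ϵ.
Take δ = min(13, √13·ϵ). If 0 < |x − 13| < δ then x > 0 and |√x − √13| < |x − 13|/√13 < ϵ.

δ = min(13, √13·ϵ)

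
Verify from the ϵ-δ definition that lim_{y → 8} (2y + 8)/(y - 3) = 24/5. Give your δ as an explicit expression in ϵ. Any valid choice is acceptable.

Let ϵ > 0 be given. We want δ > 0 with 0 < |y − 8| < δ ⇒ |(2y + 8)/(y - 3) − (24/5)| < ϵ.
Combining over a common denominator, (2y + 8)/(y - 3) − (24/5) = [(2y + 8)·5 − 24·(y - 3)] / [5·(y - 3)] = -14(y − 8) / (5(y - 3)).
So |(2y + 8)/(y - 3) − (24/5)| = 14|y − 8| / (5·|y − 3|).
Restrict δ ≤ 5/2. Then |y − 8| < 5/2 gives |y − 3| = |(y − 8) + 5| ≥ 5 − 5/2 = 5/2.
Hence |(2y + 8)/(y - 3) − (24/5)| < 14|y − 8|/(5·(5/2)) = (28/25)|y − 8|, which is < ϵ once |y − 8| < (25/28)ϵ.
Take δ = min(5/2, (25/28)ϵ). Then 0 < |y − 8| < δ forces both bounds, so |(2y + 8)/(y - 3) − (24/5)| < ϵ.

δ = min(5/2, (25/28)ϵ)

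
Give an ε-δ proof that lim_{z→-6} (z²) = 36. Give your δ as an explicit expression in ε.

δ = min(1, ε/13)

Let ε > 0 be given. We seek δ > 0 with 0 < |z + 6| < δ ⇒ |z² − 36| < ε.
Factor: z² − 36 = (z + 6)(z - 6), so |z² − 36| = |z + 6|·|z - 6|.
Restrict δ ≤ 1. Then |z + 6| < 1 gives |z| < 7, so by the triangle inequality |z - 6| ≤ 7 + 6 = 13.
Hence |z² − 36| ≤ 13|z + 6|, which is < ε once |z + 6| < ε/13.
Take δ = min(1, ε/13). If 0 < |z + 6| < δ then both bounds hold and |z² − 36| ≤ 13|z + 6| < 13·(ε/13) = ε.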